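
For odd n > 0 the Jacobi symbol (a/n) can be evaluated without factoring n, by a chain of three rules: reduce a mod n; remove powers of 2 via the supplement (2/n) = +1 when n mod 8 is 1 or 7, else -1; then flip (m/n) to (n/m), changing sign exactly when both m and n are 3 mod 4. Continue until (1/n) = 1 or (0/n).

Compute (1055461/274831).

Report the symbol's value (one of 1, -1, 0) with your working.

(1055461/274831) = (230968/274831)   [reduce mod 274831]
230968 = 2^3·28871; (2/274831) = +1 since 274831 mod 8 = 7, so (230968/274831) = (+1)^3·(28871/274831); sign now +1
reciprocity: (28871/274831) = -1·(274831/28871) since 28871 mod 4 = 3, 274831 mod 4 = 3; sign now -1
(274831/28871) = (14992/28871)   [reduce mod 28871]
14992 = 2^4·937; (2/28871) = +1 since 28871 mod 8 = 7, so (14992/28871) = (+1)^4·(937/28871); sign now -1
reciprocity: (937/28871) = +1·(28871/937) since 937 mod 4 = 1, 28871 mod 4 = 3; sign now -1
(28871/937) = (761/937)   [reduce mod 937]
reciprocity: (761/937) = +1·(937/761) since 761 mod 4 = 1, 937 mod 4 = 1; sign now -1
(937/761) = (176/761)   [reduce mod 761]
176 = 2^4·11; (2/761) = +1 since 761 mod 8 = 1, so (176/761) = (+1)^4·(11/761); sign now -1
reciprocity: (11/761) = +1·(761/11) since 11 mod 4 = 3, 761 mod 4 = 1; sign now -1
(761/11) = (2/11)   [reduce mod 11]
2 = 2^1·1; (2/11) = -1 since 11 mod 8 = 3, so (2/11) = (-1)^1·(1/11); sign now +1
(1/11) = 1; final value = sign = +1

1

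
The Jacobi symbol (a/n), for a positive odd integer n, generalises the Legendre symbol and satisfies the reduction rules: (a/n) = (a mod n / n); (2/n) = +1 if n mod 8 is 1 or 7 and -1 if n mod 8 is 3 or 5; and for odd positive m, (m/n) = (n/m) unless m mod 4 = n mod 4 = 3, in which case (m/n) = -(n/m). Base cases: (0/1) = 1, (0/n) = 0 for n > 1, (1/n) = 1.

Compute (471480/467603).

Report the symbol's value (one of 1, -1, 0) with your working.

(471480/467603): 471480 mod 467603 = 3877, so (471480/467603) = (3877/467603)
flip (3877/467603) -> (467603/3877): both odd, 3877 mod 4 = 1, 467603 mod 4 = 3, so the flip contributes +1; sign now +1
(467603/3877): 467603 mod 3877 = 2363, so (467603/3877) = (2363/3877)
flip (2363/3877) -> (3877/2363): both odd, 2363 mod 4 = 3, 3877 mod 4 = 1, so the flip contributes +1; sign now +1
(3877/2363): 3877 mod 2363 = 1514, so (3877/2363) = (1514/2363)
factor out 2^1: 1514 = 2^1·757; with 2363 mod 8 = 3, (2/2363) = -1; sign now -1; continue with (757/2363)
flip (757/2363) -> (2363/757): both odd, 757 mod 4 = 1, 2363 mod 4 = 3, so the flip contributes +1; sign now -1
(2363/757): 2363 mod 757 = 92, so (2363/757) = (92/757)
factor out 2^2: 92 = 2^2·23; with 757 mod 8 = 5, (2/757) = -1; sign now -1; continue with (23/757)
flip (23/757) -> (757/23): both odd, 23 mod 4 = 3, 757 mod 4 = 1, so the flip contributes +1; sign now -1
(757/23): 757 mod 23 = 21, so (757/23) = (21/23)
flip (21/23) -> (23/21): both odd, 21 mod 4 = 1, 23 mod 4 = 3, so the flip contributes +1; sign now -1
(23/21): 23 mod 21 = 2, so (23/21) = (2/21)
factor out 2^1: 2 = 2^1·1; with 21 mod 8 = 5, (2/21) = -1; sign now +1; continue with (1/21)
reached (1/21) = 1, so the symbol is +1

1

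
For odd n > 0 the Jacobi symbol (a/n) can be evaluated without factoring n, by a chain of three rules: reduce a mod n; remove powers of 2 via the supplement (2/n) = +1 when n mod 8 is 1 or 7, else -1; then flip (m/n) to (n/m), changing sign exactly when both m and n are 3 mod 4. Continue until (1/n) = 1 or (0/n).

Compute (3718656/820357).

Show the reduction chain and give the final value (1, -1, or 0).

(3718656/820357): 3718656 mod 820357 = 437228, so (3718656/820357) = (437228/820357)
factor out 2^2: 437228 = 2^2·109307; with 820357 mod 8 = 5, (2/820357) = -1; sign now +1; continue with (109307/820357)
flip (109307/820357) -> (820357/109307): both odd, 109307 mod 4 = 3, 820357 mod 4 = 1, so the flip contributes +1; sign now +1
(820357/109307): 820357 mod 109307 = 55208, so (820357/109307) = (55208/109307)
factor out 2^3: 55208 = 2^3·6901; with 109307 mod 8 = 3, (2/109307) = -1; sign now -1; continue with (6901/109307)
flip (6901/109307) -> (109307/6901): both odd, 6901 mod 4 = 1, 109307 mod 4 = 3, so the flip contributes +1; sign now -1
(109307/6901): 109307 mod 6901 = 5792, so (109307/6901) = (5792/6901)
factor out 2^5: 5792 = 2^5·181; with 6901 mod 8 = 5, (2/6901) = -1; sign now +1; continue with (181/6901)
flip (181/6901) -> (6901/181): both odd, 181 mod 4 = 1, 6901 mod 4 = 1, so the flip contributes +1; sign now +1
(6901/181): 6901 mod 181 = 23, so (6901/181) = (23/181)
flip (23/181) -> (181/23): both odd, 23 mod 4 = 3, 181 mod 4 = 1, so the flip contributes +1; sign now +1
(181/23): 181 mod 23 = 20, so (181/23) = (20/23)
factor out 2^2: 20 = 2^2·5; with 23 mod 8 = 7, (2/23) = +1; sign now +1; continue with (5/23)
flip (5/23) -> (23/5): both odd, 5 mod 4 = 1, 23 mod 4 = 3, so the flip contributes +1; sign now +1
(23/5): 23 mod 5 = 3, so (23/5) = (3/5)
flip (3/5) -> (5/3): both odd, 3 mod 4 = 3, 5 mod 4 = 1, so the flip contributes +1; sign now +1
(5/3): 5 mod 3 = 2, so (5/3) = (2/3)
factor out 2^1: 2 = 2^1·1; with 3 mod 8 = 3, (2/3) = -1; sign now -1; continue with (1/3)
reached (1/3) = 1, so the symbol is -1

-1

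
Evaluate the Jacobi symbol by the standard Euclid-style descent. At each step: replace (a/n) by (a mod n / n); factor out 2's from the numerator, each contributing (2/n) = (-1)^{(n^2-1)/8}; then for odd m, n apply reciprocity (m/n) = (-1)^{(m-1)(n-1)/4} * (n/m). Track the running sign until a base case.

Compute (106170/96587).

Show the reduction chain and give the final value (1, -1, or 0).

(106170/96587): 106170 mod 96587 = 9583, so (106170/96587) = (9583/96587)
flip (9583/96587) -> (96587/9583): both odd, 9583 mod 4 = 3, 96587 mod 4 = 3, so the flip contributes -1; sign now -1
(96587/9583): 96587 mod 9583 = 757, so (96587/9583) = (757/9583)
flip (757/9583) -> (9583/757): both odd, 757 mod 4 = 1, 9583 mod 4 = 3, so the flip contributes +1; sign now -1
(9583/757): 9583 mod 757 = 499, so (9583/757) = (499/757)
flip (499/757) -> (757/499): both odd, 499 mod 4 = 3, 757 mod 4 = 1, so the flip contributes +1; sign now -1
(757/499): 757 mod 499 = 258, so (757/499) = (258/499)
factor out 2^1: 258 = 2^1·129; with 499 mod 8 = 3, (2/499) = -1; sign now +1; continue with (129/499)
flip (129/499) -> (499/129): both odd, 129 mod 4 = 1, 499 mod 4 = 3, so the flip contributes +1; sign now +1
(499/129): 499 mod 129 = 112, so (499/129) = (112/129)
factor out 2^4: 112 = 2^4·7; with 129 mod 8 = 1, (2/129) = +1; sign now +1; continue with (7/129)
flip (7/129) -> (129/7): both odd, 7 mod 4 = 3, 129 mod 4 = 1, so the flip contributes +1; sign now +1
(129/7): 129 mod 7 = 3, so (129/7) = (3/7)
flip (3/7) -> (7/3): both odd, 3 mod 4 = 3, 7 mod 4 = 3, so the flip contributes -1; sign now -1
(7/3): 7 mod 3 = 1, so (7/3) = (1/3)
reached (1/3) = 1, so the symbol is -1

-1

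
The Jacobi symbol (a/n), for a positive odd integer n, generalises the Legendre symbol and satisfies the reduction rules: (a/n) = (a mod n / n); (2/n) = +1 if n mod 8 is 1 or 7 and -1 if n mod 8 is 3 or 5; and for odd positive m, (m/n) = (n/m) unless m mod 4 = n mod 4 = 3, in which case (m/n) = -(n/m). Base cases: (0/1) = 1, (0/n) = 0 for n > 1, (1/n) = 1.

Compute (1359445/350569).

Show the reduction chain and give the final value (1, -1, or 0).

(1359445/350569) = (307738/350569)   [reduce mod 350569]
307738 = 2^1·153869; (2/350569) = +1 since 350569 mod 8 = 1, so (307738/350569) = (+1)^1·(153869/350569); sign now +1
reciprocity: (153869/350569) = +1·(350569/153869) since 153869 mod 4 = 1, 350569 mod 4 = 1; sign now +1
(350569/153869) = (42831/153869)   [reduce mod 153869]
reciprocity: (42831/153869) = +1·(153869/42831) since 42831 mod 4 = 3, 153869 mod 4 = 1; sign now +1
(153869/42831) = (25376/42831)   [reduce mod 42831]
25376 = 2^5·793; (2/42831) = +1 since 42831 mod 8 = 7, so (25376/42831) = (+1)^5·(793/42831); sign now +1
reciprocity: (793/42831) = +1·(42831/793) since 793 mod 4 = 1, 42831 mod 4 = 3; sign now +1
(42831/793) = (9/793)   [reduce mod 793]
reciprocity: (9/793) = +1·(793/9) since 9 mod 4 = 1, 793 mod 4 = 1; sign now +1
(793/9) = (1/9)   [reduce mod 9]
(1/9) = 1; final value = sign = +1

1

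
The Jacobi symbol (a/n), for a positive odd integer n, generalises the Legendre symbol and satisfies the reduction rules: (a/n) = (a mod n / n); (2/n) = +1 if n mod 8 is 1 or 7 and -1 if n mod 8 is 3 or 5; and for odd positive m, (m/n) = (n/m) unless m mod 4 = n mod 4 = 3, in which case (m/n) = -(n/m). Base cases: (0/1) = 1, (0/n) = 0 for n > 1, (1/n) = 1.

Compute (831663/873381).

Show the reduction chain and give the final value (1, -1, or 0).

reciprocity: (831663/873381) = +1·(873381/831663) since 831663 mod 4 = 3, 873381 mod 4 = 1; sign now +1
(873381/831663) = (41718/831663)   [reduce mod 831663]
41718 = 2^1·20859; (2/831663) = +1 since 831663 mod 8 = 7, so (41718/831663) = (+1)^1·(20859/831663); sign now +1
reciprocity: (20859/831663) = -1·(831663/20859) since 20859 mod 4 = 3, 831663 mod 4 = 3; sign now -1
(831663/20859) = (18162/20859)   [reduce mod 20859]
18162 = 2^1·9081; (2/20859) = -1 since 20859 mod 8 = 3, so (18162/20859) = (-1)^1·(9081/20859); sign now +1
reciprocity: (9081/20859) = +1·(20859/9081) since 9081 mod 4 = 1, 20859 mod 4 = 3; sign now +1
(20859/9081) = (2697/9081)   [reduce mod 9081]
reciprocity: (2697/9081) = +1·(9081/2697) since 2697 mod 4 = 1, 9081 mod 4 = 1; sign now +1
(9081/2697) = (990/2697)   [reduce mod 2697]
990 = 2^1·495; (2/2697) = +1 since 2697 mod 8 = 1, so (990/2697) = (+1)^1·(495/2697); sign now +1
reciprocity: (495/2697) = +1·(2697/495) since 495 mod 4 = 3, 2697 mod 4 = 1; sign now +1
(2697/495) = (222/495)   [reduce mod 495]
222 = 2^1·111; (2/495) = +1 since 495 mod 8 = 7, so (222/495) = (+1)^1·(111/495); sign now +1
reciprocity: (111/495) = -1·(495/111) since 111 mod 4 = 3, 495 mod 4 = 3; sign now -1
(495/111) = (51/111)   [reduce mod 111]
reciprocity: (51/111) = -1·(111/51) since 51 mod 4 = 3, 111 mod 4 = 3; sign now +1
(111/51) = (9/51)   [reduce mod 51]
reciprocity: (9/51) = +1·(51/9) since 9 mod 4 = 1, 51 mod 4 = 3; sign now +1
(51/9) = (6/9)   [reduce mod 9]
6 = 2^1·3; (2/9) = +1 since 9 mod 8 = 1, so (6/9) = (+1)^1·(3/9); sign now +1
reciprocity: (3/9) = +1·(9/3) since 3 mod 4 = 3, 9 mod 4 = 1; sign now +1
(9/3) = (0/3)   [reduce mod 3]
(0/3) = 0   [gcd(a, n) > 1]; final value = 0

0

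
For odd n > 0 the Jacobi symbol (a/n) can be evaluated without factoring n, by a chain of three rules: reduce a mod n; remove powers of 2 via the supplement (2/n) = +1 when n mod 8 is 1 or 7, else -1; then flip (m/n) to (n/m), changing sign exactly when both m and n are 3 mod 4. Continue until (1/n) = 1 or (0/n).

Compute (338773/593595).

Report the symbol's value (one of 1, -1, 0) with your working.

flip (338773/593595) -> (593595/338773): both odd, 338773 mod 4 = 1, 593595 mod 4 = 3, so the flip contributes +1; sign now +1
(593595/338773): 593595 mod 338773 = 254822, so (593595/338773) = (254822/338773)
factor out 2^1: 254822 = 2^1·127411; with 338773 mod 8 = 5, (2/338773) = -1; sign now -1; continue with (127411/338773)
flip (127411/338773) -> (338773/127411): both odd, 127411 mod 4 = 3, 338773 mod 4 = 1, so the flip contributes +1; sign now -1
(338773/127411): 338773 mod 127411 = 83951, so (338773/127411) = (83951/127411)
flip (83951/127411) -> (127411/83951): both odd, 83951 mod 4 = 3, 127411 mod 4 = 3, so the flip contributes -1; sign now +1
(127411/83951): 127411 mod 83951 = 43460, so (127411/83951) = (43460/83951)
factor out 2^2: 43460 = 2^2·10865; with 83951 mod 8 = 7, (2/83951) = +1; sign now +1; continue with (10865/83951)
flip (10865/83951) -> (83951/10865): both odd, 10865 mod 4 = 1, 83951 mod 4 = 3, so the flip contributes +1; sign now +1
(83951/10865): 83951 mod 10865 = 7896, so (83951/10865) = (7896/10865)
factor out 2^3: 7896 = 2^3·987; with 10865 mod 8 = 1, (2/10865) = +1; sign now +1; continue with (987/10865)
flip (987/10865) -> (10865/987): both odd, 987 mod 4 = 3, 10865 mod 4 = 1, so the flip contributes +1; sign now +1
(10865/987): 10865 mod 987 = 8, so (10865/987) = (8/987)
factor out 2^3: 8 = 2^3·1; with 987 mod 8 = 3, (2/987) = -1; sign now -1; continue with (1/987)
reached (1/987) = 1, so the symbol is -1

-1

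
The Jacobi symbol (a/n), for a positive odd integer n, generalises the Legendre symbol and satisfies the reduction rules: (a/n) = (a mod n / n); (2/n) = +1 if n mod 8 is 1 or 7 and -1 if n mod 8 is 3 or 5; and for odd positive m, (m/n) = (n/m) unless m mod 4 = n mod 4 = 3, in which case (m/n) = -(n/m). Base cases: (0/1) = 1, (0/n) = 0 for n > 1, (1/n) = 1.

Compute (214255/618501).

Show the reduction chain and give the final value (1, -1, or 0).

flip (214255/618501) -> (618501/214255): both odd, 214255 mod 4 = 3, 618501 mod 4 = 1, so the flip contributes +1; sign now +1
(618501/214255): 618501 mod 214255 = 189991, so (618501/214255) = (189991/214255)
flip (189991/214255) -> (214255/189991): both odd, 189991 mod 4 = 3, 214255 mod 4 = 3, so the flip contributes -1; sign now -1
(214255/189991): 214255 mod 189991 = 24264, so (214255/189991) = (24264/189991)
factor out 2^3: 24264 = 2^3·3033; with 189991 mod 8 = 7, (2/189991) = +1; sign now -1; continue with (3033/189991)
flip (3033/189991) -> (189991/3033): both odd, 3033 mod 4 = 1, 189991 mod 4 = 3, so the flip contributes +1; sign now -1
(189991/3033): 189991 mod 3033 = 1945, so (189991/3033) = (1945/3033)
flip (1945/3033) -> (3033/1945): both odd, 1945 mod 4 = 1, 3033 mod 4 = 1, so the flip contributes +1; sign now -1
(3033/1945): 3033 mod 1945 = 1088, so (3033/1945) = (1088/1945)
factor out 2^6: 1088 = 2^6·17; with 1945 mod 8 = 1, (2/1945) = +1; sign now -1; continue with (17/1945)
flip (17/1945) -> (1945/17): both odd, 17 mod 4 = 1, 1945 mod 4 = 1, so the flip contributes +1; sign now -1
(1945/17): 1945 mod 17 = 7, so (1945/17) = (7/17)
flip (7/17) -> (17/7): both odd, 7 mod 4 = 3, 17 mod 4 = 1, so the flip contributes +1; sign now -1
(17/7): 17 mod 7 = 3, so (17/7) = (3/7)
flip (3/7) -> (7/3): both odd, 3 mod 4 = 3, 7 mod 4 = 3, so the flip contributes -1; sign now +1
(7/3): 7 mod 3 = 1, so (7/3) = (1/3)
reached (1/3) = 1, so the symbol is +1

1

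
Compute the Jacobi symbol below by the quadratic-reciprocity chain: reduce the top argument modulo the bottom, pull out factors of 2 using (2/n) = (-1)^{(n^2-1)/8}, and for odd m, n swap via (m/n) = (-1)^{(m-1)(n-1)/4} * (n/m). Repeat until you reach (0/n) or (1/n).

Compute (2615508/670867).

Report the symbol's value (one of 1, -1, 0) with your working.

1

(2615508/670867): 2615508 mod 670867 = 602907, so (2615508/670867) = (602907/670867)
flip (602907/670867) -> (670867/602907): both odd, 602907 mod 4 = 3, 670867 mod 4 = 3, so the flip contributes -1; sign now -1
(670867/602907): 670867 mod 602907 = 67960, so (670867/602907) = (67960/602907)
factor out 2^3: 67960 = 2^3·8495; with 602907 mod 8 = 3, (2/602907) = -1; sign now +1; continue with (8495/602907)
flip (8495/602907) -> (602907/8495): both odd, 8495 mod 4 = 3, 602907 mod 4 = 3, so the flip contributes -1; sign now -1
(602907/8495): 602907 mod 8495 = 8257, so (602907/8495) = (8257/8495)
flip (8257/8495) -> (8495/8257): both odd, 8257 mod 4 = 1, 8495 mod 4 = 3, so the flip contributes +1; sign now -1
(8495/8257): 8495 mod 8257 = 238, so (8495/8257) = (238/8257)
factor out 2^1: 238 = 2^1·119; with 8257 mod 8 = 1, (2/8257) = +1; sign now -1; continue with (119/8257)
flip (119/8257) -> (8257/119): both odd, 119 mod 4 = 3, 8257 mod 4 = 1, so the flip contributes +1; sign now -1
(8257/119): 8257 mod 119 = 46, so (8257/119) = (46/119)
factor out 2^1: 46 = 2^1·23; with 119 mod 8 = 7, (2/119) = +1; sign now -1; continue with (23/119)
flip (23/119) -> (119/23): both odd, 23 mod 4 = 3, 119 mod 4 = 3, so the flip contributes -1; sign now +1
(119/23): 119 mod 23 = 4, so (119/23) = (4/23)
factor out 2^2: 4 = 2^2·1; with 23 mod 8 = 7, (2/23) = +1; sign now +1; continue with (1/23)
reached (1/23) = 1, so the symbol is +1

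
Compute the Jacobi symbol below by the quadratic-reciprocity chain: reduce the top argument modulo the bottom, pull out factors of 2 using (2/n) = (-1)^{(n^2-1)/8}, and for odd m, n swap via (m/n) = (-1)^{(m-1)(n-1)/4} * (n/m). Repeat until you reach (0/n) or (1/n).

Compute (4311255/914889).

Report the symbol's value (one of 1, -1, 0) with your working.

(4311255/914889) = (651699/914889)   [reduce mod 914889]
reciprocity: (651699/914889) = +1·(914889/651699) since 651699 mod 4 = 3, 914889 mod 4 = 1; sign now +1
(914889/651699) = (263190/651699)   [reduce mod 651699]
263190 = 2^1·131595; (2/651699) = -1 since 651699 mod 8 = 3, so (263190/651699) = (-1)^1·(131595/651699); sign now -1
reciprocity: (131595/651699) = -1·(651699/131595) since 131595 mod 4 = 3, 651699 mod 4 = 3; sign now +1
(651699/131595) = (125319/131595)   [reduce mod 131595]
reciprocity: (125319/131595) = -1·(131595/125319) since 125319 mod 4 = 3, 131595 mod 4 = 3; sign now -1
(131595/125319) = (6276/125319)   [reduce mod 125319]
6276 = 2^2·1569; (2/125319) = +1 since 125319 mod 8 = 7, so (6276/125319) = (+1)^2·(1569/125319); sign now -1
reciprocity: (1569/125319) = +1·(125319/1569) since 1569 mod 4 = 1, 125319 mod 4 = 3; sign now -1
(125319/1569) = (1368/1569)   [reduce mod 1569]
1368 = 2^3·171; (2/1569) = +1 since 1569 mod 8 = 1, so (1368/1569) = (+1)^3·(171/1569); sign now -1
reciprocity: (171/1569) = +1·(1569/171) since 171 mod 4 = 3, 1569 mod 4 = 1; sign now -1
(1569/171) = (30/171)   [reduce mod 171]
30 = 2^1·15; (2/171) = -1 since 171 mod 8 = 3, so (30/171) = (-1)^1·(15/171); sign now +1
reciprocity: (15/171) = -1·(171/15) since 15 mod 4 = 3, 171 mod 4 = 3; sign now -1
(171/15) = (6/15)   [reduce mod 15]
6 = 2^1·3; (2/15) = +1 since 15 mod 8 = 7, so (6/15) = (+1)^1·(3/15); sign now -1
reciprocity: (3/15) = -1·(15/3) since 3 mod 4 = 3, 15 mod 4 = 3; sign now +1
(15/3) = (0/3)   [reduce mod 3]
(0/3) = 0   [gcd(a, n) > 1]; final value = 0

0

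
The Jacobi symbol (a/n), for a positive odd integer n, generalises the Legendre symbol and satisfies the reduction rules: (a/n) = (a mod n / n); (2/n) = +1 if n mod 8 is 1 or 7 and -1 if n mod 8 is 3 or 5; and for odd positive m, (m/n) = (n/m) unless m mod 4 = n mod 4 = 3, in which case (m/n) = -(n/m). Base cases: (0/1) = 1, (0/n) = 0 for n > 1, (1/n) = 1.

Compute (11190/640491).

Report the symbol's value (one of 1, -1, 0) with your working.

0

factor out 2^1: 11190 = 2^1·5595; with 640491 mod 8 = 3, (2/640491) = -1; sign now -1; continue with (5595/640491)
flip (5595/640491) -> (640491/5595): both odd, 5595 mod 4 = 3, 640491 mod 4 = 3, so the flip contributes -1; sign now +1
(640491/5595): 640491 mod 5595 = 2661, so (640491/5595) = (2661/5595)
flip (2661/5595) -> (5595/2661): both odd, 2661 mod 4 = 1, 5595 mod 4 = 3, so the flip contributes +1; sign now +1
(5595/2661): 5595 mod 2661 = 273, so (5595/2661) = (273/2661)
flip (273/2661) -> (2661/273): both odd, 273 mod 4 = 1, 2661 mod 4 = 1, so the flip contributes +1; sign now +1
(2661/273): 2661 mod 273 = 204, so (2661/273) = (204/273)
factor out 2^2: 204 = 2^2·51; with 273 mod 8 = 1, (2/273) = +1; sign now +1; continue with (51/273)
flip (51/273) -> (273/51): both odd, 51 mod 4 = 3, 273 mod 4 = 1, so the flip contributes +1; sign now +1
(273/51): 273 mod 51 = 18, so (273/51) = (18/51)
factor out 2^1: 18 = 2^1·9; with 51 mod 8 = 3, (2/51) = -1; sign now -1; continue with (9/51)
flip (9/51) -> (51/9): both odd, 9 mod 4 = 1, 51 mod 4 = 3, so the flip contributes +1; sign now -1
(51/9): 51 mod 9 = 6, so (51/9) = (6/9)
factor out 2^1: 6 = 2^1·3; with 9 mod 8 = 1, (2/9) = +1; sign now -1; continue with (3/9)
flip (3/9) -> (9/3): both odd, 3 mod 4 = 3, 9 mod 4 = 1, so the flip contributes +1; sign now -1
(9/3): 9 mod 3 = 0, so (9/3) = (0/3)
reached (0/3); gcd(a, n) > 1, so (0/3) = 0 and the symbol is 0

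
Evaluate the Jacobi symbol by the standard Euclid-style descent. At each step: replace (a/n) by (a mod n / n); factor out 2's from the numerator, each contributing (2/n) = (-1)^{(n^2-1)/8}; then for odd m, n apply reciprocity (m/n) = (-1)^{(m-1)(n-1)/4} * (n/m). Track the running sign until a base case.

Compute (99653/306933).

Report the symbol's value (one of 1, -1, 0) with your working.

flip (99653/306933) -> (306933/99653): both odd, 99653 mod 4 = 1, 306933 mod 4 = 1, so the flip contributes +1; sign now +1
(306933/99653): 306933 mod 99653 = 7974, so (306933/99653) = (7974/99653)
factor out 2^1: 7974 = 2^1·3987; with 99653 mod 8 = 5, (2/99653) = -1; sign now -1; continue with (3987/99653)
flip (3987/99653) -> (99653/3987): both odd, 3987 mod 4 = 3, 99653 mod 4 = 1, so the flip contributes +1; sign now -1
(99653/3987): 99653 mod 3987 = 3965, so (99653/3987) = (3965/3987)
flip (3965/3987) -> (3987/3965): both odd, 3965 mod 4 = 1, 3987 mod 4 = 3, so the flip contributes +1; sign now -1
(3987/3965): 3987 mod 3965 = 22, so (3987/3965) = (22/3965)
factor out 2^1: 22 = 2^1·11; with 3965 mod 8 = 5, (2/3965) = -1; sign now +1; continue with (11/3965)
flip (11/3965) -> (3965/11): both odd, 11 mod 4 = 3, 3965 mod 4 = 1, so the flip contributes +1; sign now +1
(3965/11): 3965 mod 11 = 5, so (3965/11) = (5/11)
flip (5/11) -> (11/5): both odd, 5 mod 4 = 1, 11 mod 4 = 3, so the flip contributes +1; sign now +1
(11/5): 11 mod 5 = 1, so (11/5) = (1/5)
reached (1/5) = 1, so the symbol is +1

1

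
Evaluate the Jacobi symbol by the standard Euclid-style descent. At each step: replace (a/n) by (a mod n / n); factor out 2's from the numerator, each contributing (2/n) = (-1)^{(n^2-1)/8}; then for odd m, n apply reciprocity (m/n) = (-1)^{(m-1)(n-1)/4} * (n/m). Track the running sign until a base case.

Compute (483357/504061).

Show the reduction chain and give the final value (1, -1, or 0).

-1

flip (483357/504061) -> (504061/483357): both odd, 483357 mod 4 = 1, 504061 mod 4 = 1, so the flip contributes +1; sign now +1
(504061/483357): 504061 mod 483357 = 20704, so (504061/483357) = (20704/483357)
factor out 2^5: 20704 = 2^5·647; with 483357 mod 8 = 5, (2/483357) = -1; sign now -1; continue with (647/483357)
flip (647/483357) -> (483357/647): both odd, 647 mod 4 = 3, 483357 mod 4 = 1, so the flip contributes +1; sign now -1
(483357/647): 483357 mod 647 = 48, so (483357/647) = (48/647)
factor out 2^4: 48 = 2^4·3; with 647 mod 8 = 7, (2/647) = +1; sign now -1; continue with (3/647)
flip (3/647) -> (647/3): both odd, 3 mod 4 = 3, 647 mod 4 = 3, so the flip contributes -1; sign now +1
(647/3): 647 mod 3 = 2, so (647/3) = (2/3)
factor out 2^1: 2 = 2^1·1; with 3 mod 8 = 3, (2/3) = -1; sign now -1; continue with (1/3)
reached (1/3) = 1, so the symbol is -1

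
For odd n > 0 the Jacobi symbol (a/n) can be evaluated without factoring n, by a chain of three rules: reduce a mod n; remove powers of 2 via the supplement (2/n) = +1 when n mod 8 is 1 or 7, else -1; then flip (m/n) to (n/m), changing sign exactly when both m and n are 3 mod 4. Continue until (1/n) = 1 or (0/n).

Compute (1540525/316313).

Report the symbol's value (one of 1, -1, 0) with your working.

1

(1540525/316313) = (275273/316313)   [reduce mod 316313]
reciprocity: (275273/316313) = +1·(316313/275273) since 275273 mod 4 = 1, 316313 mod 4 = 1; sign now +1
(316313/275273) = (41040/275273)   [reduce mod 275273]
41040 = 2^4·2565; (2/275273) = +1 since 275273 mod 8 = 1, so (41040/275273) = (+1)^4·(2565/275273); sign now +1
reciprocity: (2565/275273) = +1·(275273/2565) since 2565 mod 4 = 1, 275273 mod 4 = 1; sign now +1
(275273/2565) = (818/2565)   [reduce mod 2565]
818 = 2^1·409; (2/2565) = -1 since 2565 mod 8 = 5, so (818/2565) = (-1)^1·(409/2565); sign now -1
reciprocity: (409/2565) = +1·(2565/409) since 409 mod 4 = 1, 2565 mod 4 = 1; sign now -1
(2565/409) = (111/409)   [reduce mod 409]
reciprocity: (111/409) = +1·(409/111) since 111 mod 4 = 3, 409 mod 4 = 1; sign now -1
(409/111) = (76/111)   [reduce mod 111]
76 = 2^2·19; (2/111) = +1 since 111 mod 8 = 7, so (76/111) = (+1)^2·(19/111); sign now -1
reciprocity: (19/111) = -1·(111/19) since 19 mod 4 = 3, 111 mod 4 = 3; sign now +1
(111/19) = (16/19)   [reduce mod 19]
16 = 2^4·1; (2/19) = -1 since 19 mod 8 = 3, so (16/19) = (-1)^4·(1/19); sign now +1
(1/19) = 1; final value = sign = +1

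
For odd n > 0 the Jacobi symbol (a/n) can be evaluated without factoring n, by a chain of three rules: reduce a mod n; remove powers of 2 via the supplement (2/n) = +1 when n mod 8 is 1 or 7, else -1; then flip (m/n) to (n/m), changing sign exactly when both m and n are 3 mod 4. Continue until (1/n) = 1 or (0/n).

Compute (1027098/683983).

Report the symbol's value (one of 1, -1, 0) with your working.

1

(1027098/683983): 1027098 mod 683983 = 343115, so (1027098/683983) = (343115/683983)
flip (343115/683983) -> (683983/343115): both odd, 343115 mod 4 = 3, 683983 mod 4 = 3, so the flip contributes -1; sign now -1
(683983/343115): 683983 mod 343115 = 340868, so (683983/343115) = (340868/343115)
factor out 2^2: 340868 = 2^2·85217; with 343115 mod 8 = 3, (2/343115) = -1; sign now -1; continue with (85217/343115)
flip (85217/343115) -> (343115/85217): both odd, 85217 mod 4 = 1, 343115 mod 4 = 3, so the flip contributes +1; sign now -1
(343115/85217): 343115 mod 85217 = 2247, so (343115/85217) = (2247/85217)
flip (2247/85217) -> (85217/2247): both odd, 2247 mod 4 = 3, 85217 mod 4 = 1, so the flip contributes +1; sign now -1
(85217/2247): 85217 mod 2247 = 2078, so (85217/2247) = (2078/2247)
factor out 2^1: 2078 = 2^1·1039; with 2247 mod 8 = 7, (2/2247) = +1; sign now -1; continue with (1039/2247)
flip (1039/2247) -> (2247/1039): both odd, 1039 mod 4 = 3, 2247 mod 4 = 3, so the flip contributes -1; sign now +1
(2247/1039): 2247 mod 1039 = 169, so (2247/1039) = (169/1039)
flip (169/1039) -> (1039/169): both odd, 169 mod 4 = 1, 1039 mod 4 = 3, so the flip contributes +1; sign now +1
(1039/169): 1039 mod 169 = 25, so (1039/169) = (25/169)
flip (25/169) -> (169/25): both odd, 25 mod 4 = 1, 169 mod 4 = 1, so the flip contributes +1; sign now +1
(169/25): 169 mod 25 = 19, so (169/25) = (19/25)
flip (19/25) -> (25/19): both odd, 19 mod 4 = 3, 25 mod 4 = 1, so the flip contributes +1; sign now +1
(25/19): 25 mod 19 = 6, so (25/19) = (6/19)
factor out 2^1: 6 = 2^1·3; with 19 mod 8 = 3, (2/19) = -1; sign now -1; continue with (3/19)
flip (3/19) -> (19/3): both odd, 3 mod 4 = 3, 19 mod 4 = 3, so the flip contributes -1; sign now +1
(19/3): 19 mod 3 = 1, so (19/3) = (1/3)
reached (1/3) = 1, so the symbol is +1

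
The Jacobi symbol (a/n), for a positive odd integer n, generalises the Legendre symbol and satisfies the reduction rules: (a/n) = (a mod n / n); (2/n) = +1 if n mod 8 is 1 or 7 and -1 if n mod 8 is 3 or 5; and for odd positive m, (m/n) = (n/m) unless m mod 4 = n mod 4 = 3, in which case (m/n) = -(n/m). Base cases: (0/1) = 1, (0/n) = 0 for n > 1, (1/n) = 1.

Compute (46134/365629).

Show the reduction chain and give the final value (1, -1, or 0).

0

factor out 2^1: 46134 = 2^1·23067; with 365629 mod 8 = 5, (2/365629) = -1; sign now -1; continue with (23067/365629)
flip (23067/365629) -> (365629/23067): both odd, 23067 mod 4 = 3, 365629 mod 4 = 1, so the flip contributes +1; sign now -1
(365629/23067): 365629 mod 23067 = 19624, so (365629/23067) = (19624/23067)
factor out 2^3: 19624 = 2^3·2453; with 23067 mod 8 = 3, (2/23067) = -1; sign now +1; continue with (2453/23067)
flip (2453/23067) -> (23067/2453): both odd, 2453 mod 4 = 1, 23067 mod 4 = 3, so the flip contributes +1; sign now +1
(23067/2453): 23067 mod 2453 = 990, so (23067/2453) = (990/2453)
factor out 2^1: 990 = 2^1·495; with 2453 mod 8 = 5, (2/2453) = -1; sign now -1; continue with (495/2453)
flip (495/2453) -> (2453/495): both odd, 495 mod 4 = 3, 2453 mod 4 = 1, so the flip contributes +1; sign now -1
(2453/495): 2453 mod 495 = 473, so (2453/495) = (473/495)
flip (473/495) -> (495/473): both odd, 473 mod 4 = 1, 495 mod 4 = 3, so the flip contributes +1; sign now -1
(495/473): 495 mod 473 = 22, so (495/473) = (22/473)
factor out 2^1: 22 = 2^1·11; with 473 mod 8 = 1, (2/473) = +1; sign now -1; continue with (11/473)
flip (11/473) -> (473/11): both odd, 11 mod 4 = 3, 473 mod 4 = 1, so the flip contributes +1; sign now -1
(473/11): 473 mod 11 = 0, so (473/11) = (0/11)
reached (0/11); gcd(a, n) > 1, so (0/11) = 0 and the symbol is 0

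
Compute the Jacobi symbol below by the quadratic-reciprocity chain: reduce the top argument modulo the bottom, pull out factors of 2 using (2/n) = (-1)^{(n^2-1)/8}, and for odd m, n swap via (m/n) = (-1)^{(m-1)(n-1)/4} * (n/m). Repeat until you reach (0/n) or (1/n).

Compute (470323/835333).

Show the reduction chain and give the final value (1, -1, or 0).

-1

reciprocity: (470323/835333) = +1·(835333/470323) since 470323 mod 4 = 3, 835333 mod 4 = 1; sign now +1
(835333/470323) = (365010/470323)   [reduce mod 470323]
365010 = 2^1·182505; (2/470323) = -1 since 470323 mod 8 = 3, so (365010/470323) = (-1)^1·(182505/470323); sign now -1
reciprocity: (182505/470323) = +1·(470323/182505) since 182505 mod 4 = 1, 470323 mod 4 = 3; sign now -1
(470323/182505) = (105313/182505)   [reduce mod 182505]
reciprocity: (105313/182505) = +1·(182505/105313) since 105313 mod 4 = 1, 182505 mod 4 = 1; sign now -1
(182505/105313) = (77192/105313)   [reduce mod 105313]
77192 = 2^3·9649; (2/105313) = +1 since 105313 mod 8 = 1, so (77192/105313) = (+1)^3·(9649/105313); sign now -1
reciprocity: (9649/105313) = +1·(105313/9649) since 9649 mod 4 = 1, 105313 mod 4 = 1; sign now -1
(105313/9649) = (8823/9649)   [reduce mod 9649]
reciprocity: (8823/9649) = +1·(9649/8823) since 8823 mod 4 = 3, 9649 mod 4 = 1; sign now -1
(9649/8823) = (826/8823)   [reduce mod 8823]
826 = 2^1·413; (2/8823) = +1 since 8823 mod 8 = 7, so (826/8823) = (+1)^1·(413/8823); sign now -1
reciprocity: (413/8823) = +1·(8823/413) since 413 mod 4 = 1, 8823 mod 4 = 3; sign now -1
(8823/413) = (150/413)   [reduce mod 413]
150 = 2^1·75; (2/413) = -1 since 413 mod 8 = 5, so (150/413) = (-1)^1·(75/413); sign now +1
reciprocity: (75/413) = +1·(413/75) since 75 mod 4 = 3, 413 mod 4 = 1; sign now +1
(413/75) = (38/75)   [reduce mod 75]
38 = 2^1·19; (2/75) = -1 since 75 mod 8 = 3, so (38/75) = (-1)^1·(19/75); sign now -1
reciprocity: (19/75) = -1·(75/19) since 19 mod 4 = 3, 75 mod 4 = 3; sign now +1
(75/19) = (18/19)   [reduce mod 19]
18 = 2^1·9; (2/19) = -1 since 19 mod 8 = 3, so (18/19) = (-1)^1·(9/19); sign now -1
reciprocity: (9/19) = +1·(19/9) since 9 mod 4 = 1, 19 mod 4 = 3; sign now -1
(19/9) = (1/9)   [reduce mod 9]
(1/9) = 1; final value = sign = -1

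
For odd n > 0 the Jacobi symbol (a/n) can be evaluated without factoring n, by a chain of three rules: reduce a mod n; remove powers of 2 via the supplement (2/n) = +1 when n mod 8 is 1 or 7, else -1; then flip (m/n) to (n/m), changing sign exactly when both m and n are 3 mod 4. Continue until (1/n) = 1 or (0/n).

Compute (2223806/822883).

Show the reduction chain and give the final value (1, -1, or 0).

-1

(2223806/822883): 2223806 mod 822883 = 578040, so (2223806/822883) = (578040/822883)
factor out 2^3: 578040 = 2^3·72255; with 822883 mod 8 = 3, (2/822883) = -1; sign now -1; continue with (72255/822883)
flip (72255/822883) -> (822883/72255): both odd, 72255 mod 4 = 3, 822883 mod 4 = 3, so the flip contributes -1; sign now +1
(822883/72255): 822883 mod 72255 = 28078, so (822883/72255) = (28078/72255)
factor out 2^1: 28078 = 2^1·14039; with 72255 mod 8 = 7, (2/72255) = +1; sign now +1; continue with (14039/72255)
flip (14039/72255) -> (72255/14039): both odd, 14039 mod 4 = 3, 72255 mod 4 = 3, so the flip contributes -1; sign now -1
(72255/14039): 72255 mod 14039 = 2060, so (72255/14039) = (2060/14039)
factor out 2^2: 2060 = 2^2·515; with 14039 mod 8 = 7, (2/14039) = +1; sign now -1; continue with (515/14039)
flip (515/14039) -> (14039/515): both odd, 515 mod 4 = 3, 14039 mod 4 = 3, so the flip contributes -1; sign now +1
(14039/515): 14039 mod 515 = 134, so (14039/515) = (134/515)
factor out 2^1: 134 = 2^1·67; with 515 mod 8 = 3, (2/515) = -1; sign now -1; continue with (67/515)
flip (67/515) -> (515/67): both odd, 67 mod 4 = 3, 515 mod 4 = 3, so the flip contributes -1; sign now +1
(515/67): 515 mod 67 = 46, so (515/67) = (46/67)
factor out 2^1: 46 = 2^1·23; with 67 mod 8 = 3, (2/67) = -1; sign now -1; continue with (23/67)
flip (23/67) -> (67/23): both odd, 23 mod 4 = 3, 67 mod 4 = 3, so the flip contributes -1; sign now +1
(67/23): 67 mod 23 = 21, so (67/23) = (21/23)
flip (21/23) -> (23/21): both odd, 21 mod 4 = 1, 23 mod 4 = 3, so the flip contributes +1; sign now +1
(23/21): 23 mod 21 = 2, so (23/21) = (2/21)
factor out 2^1: 2 = 2^1·1; with 21 mod 8 = 5, (2/21) = -1; sign now -1; continue with (1/21)
reached (1/21) = 1, so the symbol is -1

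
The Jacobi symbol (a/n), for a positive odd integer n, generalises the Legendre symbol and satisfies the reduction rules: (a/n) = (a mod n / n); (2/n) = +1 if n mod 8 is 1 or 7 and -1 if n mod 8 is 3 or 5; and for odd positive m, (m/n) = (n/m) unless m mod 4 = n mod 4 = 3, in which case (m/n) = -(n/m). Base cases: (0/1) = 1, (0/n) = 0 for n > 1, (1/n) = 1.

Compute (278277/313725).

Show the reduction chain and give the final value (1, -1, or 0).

0

reciprocity: (278277/313725) = +1·(313725/278277) since 278277 mod 4 = 1, 313725 mod 4 = 1; sign now +1
(313725/278277) = (35448/278277)   [reduce mod 278277]
35448 = 2^3·4431; (2/278277) = -1 since 278277 mod 8 = 5, so (35448/278277) = (-1)^3·(4431/278277); sign now -1
reciprocity: (4431/278277) = +1·(278277/4431) since 4431 mod 4 = 3, 278277 mod 4 = 1; sign now -1
(278277/4431) = (3555/4431)   [reduce mod 4431]
reciprocity: (3555/4431) = -1·(4431/3555) since 3555 mod 4 = 3, 4431 mod 4 = 3; sign now +1
(4431/3555) = (876/3555)   [reduce mod 3555]
876 = 2^2·219; (2/3555) = -1 since 3555 mod 8 = 3, so (876/3555) = (-1)^2·(219/3555); sign now +1
reciprocity: (219/3555) = -1·(3555/219) since 219 mod 4 = 3, 3555 mod 4 = 3; sign now -1
(3555/219) = (51/219)   [reduce mod 219]
reciprocity: (51/219) = -1·(219/51) since 51 mod 4 = 3, 219 mod 4 = 3; sign now +1
(219/51) = (15/51)   [reduce mod 51]
reciprocity: (15/51) = -1·(51/15) since 15 mod 4 = 3, 51 mod 4 = 3; sign now -1
(51/15) = (6/15)   [reduce mod 15]
6 = 2^1·3; (2/15) = +1 since 15 mod 8 = 7, so (6/15) = (+1)^1·(3/15); sign now -1
reciprocity: (3/15) = -1·(15/3) since 3 mod 4 = 3, 15 mod 4 = 3; sign now +1
(15/3) = (0/3)   [reduce mod 3]
(0/3) = 0   [gcd(a, n) > 1]; final value = 0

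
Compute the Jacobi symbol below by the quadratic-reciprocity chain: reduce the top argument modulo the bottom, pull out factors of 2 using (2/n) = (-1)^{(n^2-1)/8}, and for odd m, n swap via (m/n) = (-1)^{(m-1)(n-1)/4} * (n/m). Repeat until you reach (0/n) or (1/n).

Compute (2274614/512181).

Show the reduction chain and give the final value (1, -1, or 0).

1

(2274614/512181): 2274614 mod 512181 = 225890, so (2274614/512181) = (225890/512181)
factor out 2^1: 225890 = 2^1·112945; with 512181 mod 8 = 5, (2/512181) = -1; sign now -1; continue with (112945/512181)
flip (112945/512181) -> (512181/112945): both odd, 112945 mod 4 = 1, 512181 mod 4 = 1, so the flip contributes +1; sign now -1
(512181/112945): 512181 mod 112945 = 60401, so (512181/112945) = (60401/112945)
flip (60401/112945) -> (112945/60401): both odd, 60401 mod 4 = 1, 112945 mod 4 = 1, so the flip contributes +1; sign now -1
(112945/60401): 112945 mod 60401 = 52544, so (112945/60401) = (52544/60401)
factor out 2^6: 52544 = 2^6·821; with 60401 mod 8 = 1, (2/60401) = +1; sign now -1; continue with (821/60401)
flip (821/60401) -> (60401/821): both odd, 821 mod 4 = 1, 60401 mod 4 = 1, so the flip contributes +1; sign now -1
(60401/821): 60401 mod 821 = 468, so (60401/821) = (468/821)
factor out 2^2: 468 = 2^2·117; with 821 mod 8 = 5, (2/821) = -1; sign now -1; continue with (117/821)
flip (117/821) -> (821/117): both odd, 117 mod 4 = 1, 821 mod 4 = 1, so the flip contributes +1; sign now -1
(821/117): 821 mod 117 = 2, so (821/117) = (2/117)
factor out 2^1: 2 = 2^1·1; with 117 mod 8 = 5, (2/117) = -1; sign now +1; continue with (1/117)
reached (1/117) = 1, so the symbol is +1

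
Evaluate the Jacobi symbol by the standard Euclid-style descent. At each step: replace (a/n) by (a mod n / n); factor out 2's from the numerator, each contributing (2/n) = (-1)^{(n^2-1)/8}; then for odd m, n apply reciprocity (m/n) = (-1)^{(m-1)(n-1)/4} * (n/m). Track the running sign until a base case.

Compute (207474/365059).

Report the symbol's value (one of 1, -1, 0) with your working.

factor out 2^1: 207474 = 2^1·103737; with 365059 mod 8 = 3, (2/365059) = -1; sign now -1; continue with (103737/365059)
flip (103737/365059) -> (365059/103737): both odd, 103737 mod 4 = 1, 365059 mod 4 = 3, so the flip contributes +1; sign now -1
(365059/103737): 365059 mod 103737 = 53848, so (365059/103737) = (53848/103737)
factor out 2^3: 53848 = 2^3·6731; with 103737 mod 8 = 1, (2/103737) = +1; sign now -1; continue with (6731/103737)
flip (6731/103737) -> (103737/6731): both odd, 6731 mod 4 = 3, 103737 mod 4 = 1, so the flip contributes +1; sign now -1
(103737/6731): 103737 mod 6731 = 2772, so (103737/6731) = (2772/6731)
factor out 2^2: 2772 = 2^2·693; with 6731 mod 8 = 3, (2/6731) = -1; sign now -1; continue with (693/6731)
flip (693/6731) -> (6731/693): both odd, 693 mod 4 = 1, 6731 mod 4 = 3, so the flip contributes +1; sign now -1
(6731/693): 6731 mod 693 = 494, so (6731/693) = (494/693)
factor out 2^1: 494 = 2^1·247; with 693 mod 8 = 5, (2/693) = -1; sign now +1; continue with (247/693)
flip (247/693) -> (693/247): both odd, 247 mod 4 = 3, 693 mod 4 = 1, so the flip contributes +1; sign now +1
(693/247): 693 mod 247 = 199, so (693/247) = (199/247)
flip (199/247) -> (247/199): both odd, 199 mod 4 = 3, 247 mod 4 = 3, so the flip contributes -1; sign now -1
(247/199): 247 mod 199 = 48, so (247/199) = (48/199)
factor out 2^4: 48 = 2^4·3; with 199 mod 8 = 7, (2/199) = +1; sign now -1; continue with (3/199)
flip (3/199) -> (199/3): both odd, 3 mod 4 = 3, 199 mod 4 = 3, so the flip contributes -1; sign now +1
(199/3): 199 mod 3 = 1, so (199/3) = (1/3)
reached (1/3) = 1, so the symbol is +1

1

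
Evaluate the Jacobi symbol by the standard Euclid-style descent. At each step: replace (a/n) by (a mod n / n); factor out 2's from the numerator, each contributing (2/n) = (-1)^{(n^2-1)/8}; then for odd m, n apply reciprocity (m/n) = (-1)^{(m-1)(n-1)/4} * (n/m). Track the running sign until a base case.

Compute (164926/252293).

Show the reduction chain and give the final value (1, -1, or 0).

factor out 2^1: 164926 = 2^1·82463; with 252293 mod 8 = 5, (2/252293) = -1; sign now -1; continue with (82463/252293)
flip (82463/252293) -> (252293/82463): both odd, 82463 mod 4 = 3, 252293 mod 4 = 1, so the flip contributes +1; sign now -1
(252293/82463): 252293 mod 82463 = 4904, so (252293/82463) = (4904/82463)
factor out 2^3: 4904 = 2^3·613; with 82463 mod 8 = 7, (2/82463) = +1; sign now -1; continue with (613/82463)
flip (613/82463) -> (82463/613): both odd, 613 mod 4 = 1, 82463 mod 4 = 3, so the flip contributes +1; sign now -1
(82463/613): 82463 mod 613 = 321, so (82463/613) = (321/613)
flip (321/613) -> (613/321): both odd, 321 mod 4 = 1, 613 mod 4 = 1, so the flip contributes +1; sign now -1
(613/321): 613 mod 321 = 292, so (613/321) = (292/321)
factor out 2^2: 292 = 2^2·73; with 321 mod 8 = 1, (2/321) = +1; sign now -1; continue with (73/321)
flip (73/321) -> (321/73): both odd, 73 mod 4 = 1, 321 mod 4 = 1, so the flip contributes +1; sign now -1
(321/73): 321 mod 73 = 29, so (321/73) = (29/73)
flip (29/73) -> (73/29): both odd, 29 mod 4 = 1, 73 mod 4 = 1, so the flip contributes +1; sign now -1
(73/29): 73 mod 29 = 15, so (73/29) = (15/29)
flip (15/29) -> (29/15): both odd, 15 mod 4 = 3, 29 mod 4 = 1, so the flip contributes +1; sign now -1
(29/15): 29 mod 15 = 14, so (29/15) = (14/15)
factor out 2^1: 14 = 2^1·7; with 15 mod 8 = 7, (2/15) = +1; sign now -1; continue with (7/15)
flip (7/15) -> (15/7): both odd, 7 mod 4 = 3, 15 mod 4 = 3, so the flip contributes -1; sign now +1
(15/7): 15 mod 7 = 1, so (15/7) = (1/7)
reached (1/7) = 1, so the symbol is +1

1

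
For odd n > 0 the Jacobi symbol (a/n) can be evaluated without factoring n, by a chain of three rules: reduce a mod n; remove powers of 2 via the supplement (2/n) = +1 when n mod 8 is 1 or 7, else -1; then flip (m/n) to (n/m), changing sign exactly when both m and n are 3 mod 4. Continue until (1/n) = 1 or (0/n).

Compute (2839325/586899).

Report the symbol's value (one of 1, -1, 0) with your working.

1

(2839325/586899): 2839325 mod 586899 = 491729, so (2839325/586899) = (491729/586899)
flip (491729/586899) -> (586899/491729): both odd, 491729 mod 4 = 1, 586899 mod 4 = 3, so the flip contributes +1; sign now +1
(586899/491729): 586899 mod 491729 = 95170, so (586899/491729) = (95170/491729)
factor out 2^1: 95170 = 2^1·47585; with 491729 mod 8 = 1, (2/491729) = +1; sign now +1; continue with (47585/491729)
flip (47585/491729) -> (491729/47585): both odd, 47585 mod 4 = 1, 491729 mod 4 = 1, so the flip contributes +1; sign now +1
(491729/47585): 491729 mod 47585 = 15879, so (491729/47585) = (15879/47585)
flip (15879/47585) -> (47585/15879): both odd, 15879 mod 4 = 3, 47585 mod 4 = 1, so the flip contributes +1; sign now +1
(47585/15879): 47585 mod 15879 = 15827, so (47585/15879) = (15827/15879)
flip (15827/15879) -> (15879/15827): both odd, 15827 mod 4 = 3, 15879 mod 4 = 3, so the flip contributes -1; sign now -1
(15879/15827): 15879 mod 15827 = 52, so (15879/15827) = (52/15827)
factor out 2^2: 52 = 2^2·13; with 15827 mod 8 = 3, (2/15827) = -1; sign now -1; continue with (13/15827)
flip (13/15827) -> (15827/13): both odd, 13 mod 4 = 1, 15827 mod 4 = 3, so the flip contributes +1; sign now -1
(15827/13): 15827 mod 13 = 6, so (15827/13) = (6/13)
factor out 2^1: 6 = 2^1·3; with 13 mod 8 = 5, (2/13) = -1; sign now +1; continue with (3/13)
flip (3/13) -> (13/3): both odd, 3 mod 4 = 3, 13 mod 4 = 1, so the flip contributes +1; sign now +1
(13/3): 13 mod 3 = 1, so (13/3) = (1/3)
reached (1/3) = 1, so the symbol is +1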